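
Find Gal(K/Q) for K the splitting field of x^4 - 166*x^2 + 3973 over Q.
Gal(K/Q) = V_4 (Klein four-group, Z/2Z × Z/2Z)

f factors as (x^2 - 137)(x^2 - 29), so the splitting field is K = Q(sqrt(137), sqrt(29)). The elements 137, 29, 3973 are all non-squares in Q, so sqrt(137) and sqrt(29) generate independent quadratic extensions. Thus [K:Q] = 4 and Gal(K/Q) is generated by the two order-2 automorphisms sqrt(137) ↦ -sqrt(137) and sqrt(29) ↦ -sqrt(29), giving V_4.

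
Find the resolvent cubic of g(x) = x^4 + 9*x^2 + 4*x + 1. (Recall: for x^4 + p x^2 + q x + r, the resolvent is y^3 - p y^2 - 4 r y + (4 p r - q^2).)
h(y) = y^3 - 9*y^2 - 4*y + 20

Identify coefficients: p = 9, q = 4, r = 1.
Plug into h(y) = y^3 - p y^2 - 4 r y + (4 p r - q^2):
  h(y) = y^3 - (9) y^2 - 4*(1) y + (4*(9)*(1) - (4)^2)
       = y^3 + (-9) y^2 + (-4) y + (20).
Simplifying: h(y) = y^3 - 9*y^2 - 4*y + 20.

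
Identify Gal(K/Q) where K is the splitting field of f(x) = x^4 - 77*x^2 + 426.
Gal(K/Q) = V_4 (Klein four-group, Z/2Z × Z/2Z)

f factors as (x^2 - 71)(x^2 - 6), so the splitting field is K = Q(sqrt(71), sqrt(6)). The elements 71, 6, 426 are all non-squares in Q, so sqrt(71) and sqrt(6) generate independent quadratic extensions. Thus [K:Q] = 4 and Gal(K/Q) is generated by the two order-2 automorphisms sqrt(71) ↦ -sqrt(71) and sqrt(6) ↦ -sqrt(6), giving V_4.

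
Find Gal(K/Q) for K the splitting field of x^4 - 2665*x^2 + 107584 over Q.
Gal(K/Q) = Z/2Z (cyclic of order 2)

f factors as (x^2 - 41)(x^2 - 2624), so the splitting field is K = Q(sqrt(41), sqrt(2624)). The squarefree part of 41 is 41 and the squarefree part of 2624 is also 41, so sqrt(41) and sqrt(2624) are both rational multiples of sqrt(41). Hence Q(sqrt(41)) = Q(sqrt(2624)) = Q(sqrt(41)), and the splitting field collapses to a single degree-2 extension with Galois group Z/2Z.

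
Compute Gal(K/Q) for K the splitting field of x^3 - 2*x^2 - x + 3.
Gal(K/Q) = S_3 (symmetric group of order 6)

Compute the discriminant of x^3 + (-2)*x^2 + (-1)*x + (3): Δ = -31. Since Δ is not a rational square, the Galois group is not contained in A_3; it must be the full S_3 (irreducibility of the cubic rules out anything smaller).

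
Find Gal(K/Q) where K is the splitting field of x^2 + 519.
Gal(K/Q) = Z/2Z (cyclic of order 2)

x^2 + 519 is irreducible over Q since -519 is not a rational square. The splitting field Q(sqrt(-519)) has degree 2 over Q, and its unique nontrivial automorphism is sqrt(-519) ↦ -sqrt(-519). Hence Gal(Q(sqrt(-519))/Q) = Z/2Z.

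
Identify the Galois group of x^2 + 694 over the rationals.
Gal(K/Q) = Z/2Z (cyclic of order 2)

x^2 + 694 is irreducible over Q since -694 is not a rational square. The splitting field Q(sqrt(-694)) has degree 2 over Q, and its unique nontrivial automorphism is sqrt(-694) ↦ -sqrt(-694). Hence Gal(Q(sqrt(-694))/Q) = Z/2Z.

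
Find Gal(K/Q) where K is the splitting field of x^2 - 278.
Gal(K/Q) = Z/2Z (cyclic of order 2)

x^2 - 278 is irreducible over Q since 278 is not a rational square. The splitting field Q(sqrt(278)) has degree 2 over Q, and its unique nontrivial automorphism is sqrt(278) ↦ -sqrt(278). Hence Gal(Q(sqrt(278))/Q) = Z/2Z.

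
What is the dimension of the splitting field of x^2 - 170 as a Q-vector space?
[K:Q] = 2

The polynomial x^2 - 170 is irreducible over Q since 170 is not a perfect square. Its splitting field is Q(sqrt(170)), which has degree 2 over Q.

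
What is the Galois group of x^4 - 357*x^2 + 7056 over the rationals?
Gal(K/Q) = Z/2Z (cyclic of order 2)

f factors as (x^2 - 336)(x^2 - 21), so the splitting field is K = Q(sqrt(336), sqrt(21)). The squarefree part of 336 is 21 and the squarefree part of 21 is also 21, so sqrt(336) and sqrt(21) are both rational multiples of sqrt(21). Hence Q(sqrt(336)) = Q(sqrt(21)) = Q(sqrt(21)), and the splitting field collapses to a single degree-2 extension with Galois group Z/2Z.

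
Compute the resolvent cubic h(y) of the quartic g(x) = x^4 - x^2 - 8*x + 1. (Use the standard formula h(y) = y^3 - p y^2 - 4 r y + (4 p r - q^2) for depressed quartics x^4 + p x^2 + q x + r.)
h(y) = y^3 + y^2 - 4*y - 68

Identify coefficients: p = -1, q = -8, r = 1.
Plug into h(y) = y^3 - p y^2 - 4 r y + (4 p r - q^2):
  h(y) = y^3 - (-1) y^2 - 4*(1) y + (4*(-1)*(1) - (-8)^2)
       = y^3 + (1) y^2 + (-4) y + (-68).
Simplifying: h(y) = y^3 + y^2 - 4*y - 68.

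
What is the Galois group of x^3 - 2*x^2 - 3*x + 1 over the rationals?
Gal(K/Q) = S_3 (symmetric group of order 6)

Compute the discriminant of x^3 + (-2)*x^2 + (-3)*x + (1): Δ = 257. Since Δ is not a rational square, the Galois group is not contained in A_3; it must be the full S_3 (irreducibility of the cubic rules out anything smaller).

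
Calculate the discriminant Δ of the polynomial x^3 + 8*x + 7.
Δ = -3371

For a depressed cubic x^3 + p x + q the discriminant is Δ = -4 p^3 - 27 q^2 = -4*(8)^3 - 27*(7)^2 = -2048 - 1323 = -3371.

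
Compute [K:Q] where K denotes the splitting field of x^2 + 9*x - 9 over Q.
[K:Q] = 2

The discriminant of x^2 + (9)*x + (-9) is b^2 - 4c = 81 - (-36) = 117. Since 117 is not a perfect square in Q, the polynomial is irreducible over Q. Its two roots generate a degree-2 extension, so [K:Q] = 2.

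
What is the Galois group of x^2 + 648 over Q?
Gal(K/Q) = Z/2Z (cyclic of order 2)

x^2 + 648 is irreducible over Q since -648 is not a rational square. The splitting field Q(sqrt(-648)) has degree 2 over Q, and its unique nontrivial automorphism is sqrt(-648) ↦ -sqrt(-648). Hence Gal(Q(sqrt(-648))/Q) = Z/2Z.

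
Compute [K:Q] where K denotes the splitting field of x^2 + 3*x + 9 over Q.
[K:Q] = 2

The discriminant of x^2 + (3)*x + (9) is b^2 - 4c = 9 - (36) = -27. Since -27 is not a perfect square in Q, the polynomial is irreducible over Q. Its two roots generate a degree-2 extension, so [K:Q] = 2.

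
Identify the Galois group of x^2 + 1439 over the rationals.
Gal(K/Q) = Z/2Z (cyclic of order 2)

x^2 + 1439 is irreducible over Q since -1439 is not a rational square. The splitting field Q(sqrt(-1439)) has degree 2 over Q, and its unique nontrivial automorphism is sqrt(-1439) ↦ -sqrt(-1439). Hence Gal(Q(sqrt(-1439))/Q) = Z/2Z.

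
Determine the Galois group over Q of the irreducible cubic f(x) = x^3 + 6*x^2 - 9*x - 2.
Gal(K/Q) = S_3 (symmetric group of order 6)

Compute the discriminant of x^3 + (6)*x^2 + (-9)*x + (-2): Δ = 9396. Since Δ is not a rational square, the Galois group is not contained in A_3; it must be the full S_3 (irreducibility of the cubic rules out anything smaller).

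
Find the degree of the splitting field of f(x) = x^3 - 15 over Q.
[K:Q] = 6

x^3 - 15 has one real root r = 15^(1/3) and two complex roots r*zeta_3, r*zeta_3^2 where zeta_3 = e^(2*pi*i/3). The splitting field is Q(r, zeta_3). [Q(r):Q] = 3 and [Q(zeta_3):Q] = 2 with gcd = 1, so [Q(r, zeta_3):Q] = 3 * 2 = 6.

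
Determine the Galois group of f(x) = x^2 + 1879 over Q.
Gal(K/Q) = Z/2Z (cyclic of order 2)

x^2 + 1879 is irreducible over Q since -1879 is not a rational square. The splitting field Q(sqrt(-1879)) has degree 2 over Q, and its unique nontrivial automorphism is sqrt(-1879) ↦ -sqrt(-1879). Hence Gal(Q(sqrt(-1879))/Q) = Z/2Z.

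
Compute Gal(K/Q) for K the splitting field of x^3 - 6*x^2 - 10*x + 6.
Gal(K/Q) = S_3 (symmetric group of order 6)

Compute the discriminant of x^3 + (-6)*x^2 + (-10)*x + (6): Δ = 18292. Since Δ is not a rational square, the Galois group is not contained in A_3; it must be the full S_3 (irreducibility of the cubic rules out anything smaller).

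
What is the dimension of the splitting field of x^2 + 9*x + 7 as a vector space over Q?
[K:Q] = 2

The discriminant of x^2 + (9)*x + (7) is b^2 - 4c = 81 - (28) = 53. Since 53 is not a perfect square in Q, the polynomial is irreducible over Q. Its two roots generate a degree-2 extension, so [K:Q] = 2.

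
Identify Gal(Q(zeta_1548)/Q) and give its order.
|Gal(Q(zeta_1548)/Q)| = phi(1548) = 504; group ≅ (Z/1548Z)^* ≅ Z/2Z × Z/6Z × Z/42Z

The n-th cyclotomic polynomial Φ_1548(x) is the minimal polynomial of zeta_1548 over Q and has degree phi(1548) = 504. So Q(zeta_1548) is a degree-504 Galois extension with Galois group (Z/1548Z)^*. By CRT, (Z/1548Z)^* ≅ (Z/4Z)^* × (Z/9Z)^* × (Z/43Z)^*. Each prime-power unit group is (Z/4Z)^* ≅ Z/2Z; (Z/9Z)^* ≅ Z/6Z; (Z/43Z)^* ≅ Z/42Z. Hence Gal(Q(zeta_1548)/Q) ≅ Z/2Z × Z/6Z × Z/42Z.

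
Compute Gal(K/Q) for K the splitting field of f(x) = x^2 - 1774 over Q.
Gal(K/Q) = Z/2Z (cyclic of order 2)

x^2 - 1774 is irreducible over Q since 1774 is not a rational square. The splitting field Q(sqrt(1774)) has degree 2 over Q, and its unique nontrivial automorphism is sqrt(1774) ↦ -sqrt(1774). Hence Gal(Q(sqrt(1774))/Q) = Z/2Z.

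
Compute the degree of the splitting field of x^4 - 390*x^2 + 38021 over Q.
[K:Q] = 4

f factors as (x^2 - 193)(x^2 - 197); the splitting field is K = Q(sqrt(193), sqrt(197)). Since 193, 197, and 38021 are all non-squares in Q, the three subfields Q(sqrt(193)), Q(sqrt(197)), Q(sqrt(38021)) are distinct degree-2 extensions, so [K:Q] = 4 (Klein four Galois group).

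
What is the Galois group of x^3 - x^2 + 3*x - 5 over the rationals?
Gal(K/Q) = S_3 (symmetric group of order 6)

Compute the discriminant of x^3 + (-1)*x^2 + (3)*x + (-5): Δ = -524. Since Δ is not a rational square, the Galois group is not contained in A_3; it must be the full S_3 (irreducibility of the cubic rules out anything smaller).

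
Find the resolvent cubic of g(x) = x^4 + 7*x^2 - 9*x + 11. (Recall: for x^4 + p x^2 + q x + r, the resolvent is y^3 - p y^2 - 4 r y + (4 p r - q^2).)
h(y) = y^3 - 7*y^2 - 44*y + 227

Identify coefficients: p = 7, q = -9, r = 11.
Plug into h(y) = y^3 - p y^2 - 4 r y + (4 p r - q^2):
  h(y) = y^3 - (7) y^2 - 4*(11) y + (4*(7)*(11) - (-9)^2)
       = y^3 + (-7) y^2 + (-44) y + (227).
Simplifying: h(y) = y^3 - 7*y^2 - 44*y + 227.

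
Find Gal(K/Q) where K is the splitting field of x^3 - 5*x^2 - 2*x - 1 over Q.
Gal(K/Q) = S_3 (symmetric group of order 6)

Compute the discriminant of x^3 + (-5)*x^2 + (-2)*x + (-1): Δ = -575. Since Δ is not a rational square, the Galois group is not contained in A_3; it must be the full S_3 (irreducibility of the cubic rules out anything smaller).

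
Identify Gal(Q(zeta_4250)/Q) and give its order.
|Gal(Q(zeta_4250)/Q)| = phi(4250) = 1600; group ≅ (Z/4250Z)^* ≅ Z/16Z × Z/100Z

The n-th cyclotomic polynomial Φ_4250(x) is the minimal polynomial of zeta_4250 over Q and has degree phi(4250) = 1600. So Q(zeta_4250) is a degree-1600 Galois extension with Galois group (Z/4250Z)^*. By CRT, (Z/4250Z)^* ≅ (Z/2Z)^* × (Z/125Z)^* × (Z/17Z)^*. Each prime-power unit group is (Z/2Z)^* ≅ trivial group (order 1); (Z/125Z)^* ≅ Z/100Z; (Z/17Z)^* ≅ Z/16Z. Hence Gal(Q(zeta_4250)/Q) ≅ Z/16Z × Z/100Z.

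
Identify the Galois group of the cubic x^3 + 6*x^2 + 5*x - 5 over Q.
Gal(K/Q) = S_3 (symmetric group of order 6)

Compute the discriminant of x^3 + (6)*x^2 + (5)*x + (-5): Δ = 1345. Since Δ is not a rational square, the Galois group is not contained in A_3; it must be the full S_3 (irreducibility of the cubic rules out anything smaller).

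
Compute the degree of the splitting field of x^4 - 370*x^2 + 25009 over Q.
[K:Q] = 4

f factors as (x^2 - 89)(x^2 - 281); the splitting field is K = Q(sqrt(89), sqrt(281)). Since 89, 281, and 25009 are all non-squares in Q, the three subfields Q(sqrt(89)), Q(sqrt(281)), Q(sqrt(25009)) are distinct degree-2 extensions, so [K:Q] = 4 (Klein four Galois group).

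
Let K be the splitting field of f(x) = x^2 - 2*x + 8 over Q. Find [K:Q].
[K:Q] = 2

The discriminant of x^2 + (-2)*x + (8) is b^2 - 4c = 4 - (32) = -28. Since -28 is not a perfect square in Q, the polynomial is irreducible over Q. Its two roots generate a degree-2 extension, so [K:Q] = 2.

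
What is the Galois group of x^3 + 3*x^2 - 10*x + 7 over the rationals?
Gal(K/Q) = S_3 (symmetric group of order 6)

Compute the discriminant of x^3 + (3)*x^2 + (-10)*x + (7): Δ = -959. Since Δ is not a rational square, the Galois group is not contained in A_3; it must be the full S_3 (irreducibility of the cubic rules out anything smaller).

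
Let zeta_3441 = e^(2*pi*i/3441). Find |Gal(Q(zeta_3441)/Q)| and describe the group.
|Gal(Q(zeta_3441)/Q)| = phi(3441) = 2160; group ≅ (Z/3441Z)^* ≅ Z/2Z × Z/30Z × Z/36Z

The n-th cyclotomic polynomial Φ_3441(x) is the minimal polynomial of zeta_3441 over Q and has degree phi(3441) = 2160. So Q(zeta_3441) is a degree-2160 Galois extension with Galois group (Z/3441Z)^*. By CRT, (Z/3441Z)^* ≅ (Z/3Z)^* × (Z/31Z)^* × (Z/37Z)^*. Each prime-power unit group is (Z/3Z)^* ≅ Z/2Z; (Z/31Z)^* ≅ Z/30Z; (Z/37Z)^* ≅ Z/36Z. Hence Gal(Q(zeta_3441)/Q) ≅ Z/2Z × Z/30Z × Z/36Z.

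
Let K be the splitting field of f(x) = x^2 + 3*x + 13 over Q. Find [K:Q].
[K:Q] = 2

The discriminant of x^2 + (3)*x + (13) is b^2 - 4c = 9 - (52) = -43. Since -43 is not a perfect square in Q, the polynomial is irreducible over Q. Its two roots generate a degree-2 extension, so [K:Q] = 2.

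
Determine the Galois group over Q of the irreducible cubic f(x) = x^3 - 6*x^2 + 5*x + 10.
Gal(K/Q) = S_3 (symmetric group of order 6)

Compute the discriminant of x^3 + (-6)*x^2 + (5)*x + (10): Δ = 940. Since Δ is not a rational square, the Galois group is not contained in A_3; it must be the full S_3 (irreducibility of the cubic rules out anything smaller).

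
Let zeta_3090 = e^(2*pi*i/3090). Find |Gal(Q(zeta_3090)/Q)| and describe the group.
|Gal(Q(zeta_3090)/Q)| = phi(3090) = 816; group ≅ (Z/3090Z)^* ≅ Z/2Z × Z/4Z × Z/102Z

The n-th cyclotomic polynomial Φ_3090(x) is the minimal polynomial of zeta_3090 over Q and has degree phi(3090) = 816. So Q(zeta_3090) is a degree-816 Galois extension with Galois group (Z/3090Z)^*. By CRT, (Z/3090Z)^* ≅ (Z/2Z)^* × (Z/3Z)^* × (Z/5Z)^* × (Z/103Z)^*. Each prime-power unit group is (Z/2Z)^* ≅ trivial group (order 1); (Z/3Z)^* ≅ Z/2Z; (Z/5Z)^* ≅ Z/4Z; (Z/103Z)^* ≅ Z/102Z. Hence Gal(Q(zeta_3090)/Q) ≅ Z/2Z × Z/4Z × Z/102Z.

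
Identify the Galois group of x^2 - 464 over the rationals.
Gal(K/Q) = Z/2Z (cyclic of order 2)

x^2 - 464 is irreducible over Q since 464 is not a rational square. The splitting field Q(sqrt(464)) has degree 2 over Q, and its unique nontrivial automorphism is sqrt(464) ↦ -sqrt(464). Hence Gal(Q(sqrt(464))/Q) = Z/2Z.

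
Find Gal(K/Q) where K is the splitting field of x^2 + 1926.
Gal(K/Q) = Z/2Z (cyclic of order 2)

x^2 + 1926 is irreducible over Q since -1926 is not a rational square. The splitting field Q(sqrt(-1926)) has degree 2 over Q, and its unique nontrivial automorphism is sqrt(-1926) ↦ -sqrt(-1926). Hence Gal(Q(sqrt(-1926))/Q) = Z/2Z.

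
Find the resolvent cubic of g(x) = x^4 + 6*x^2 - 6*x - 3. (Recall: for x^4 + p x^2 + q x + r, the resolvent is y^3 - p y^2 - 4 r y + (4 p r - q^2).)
h(y) = y^3 - 6*y^2 + 12*y - 108

Identify coefficients: p = 6, q = -6, r = -3.
Plug into h(y) = y^3 - p y^2 - 4 r y + (4 p r - q^2):
  h(y) = y^3 - (6) y^2 - 4*(-3) y + (4*(6)*(-3) - (-6)^2)
       = y^3 + (-6) y^2 + (12) y + (-108).
Simplifying: h(y) = y^3 - 6*y^2 + 12*y - 108.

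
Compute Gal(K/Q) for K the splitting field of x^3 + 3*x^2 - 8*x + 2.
Gal(K/Q) = S_3 (symmetric group of order 6)

Compute the discriminant of x^3 + (3)*x^2 + (-8)*x + (2): Δ = 1436. Since Δ is not a rational square, the Galois group is not contained in A_3; it must be the full S_3 (irreducibility of the cubic rules out anything smaller).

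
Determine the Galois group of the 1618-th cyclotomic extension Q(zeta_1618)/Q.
|Gal(Q(zeta_1618)/Q)| = phi(1618) = 808; group ≅ (Z/1618Z)^* ≅ Z/808Z

The n-th cyclotomic polynomial Φ_1618(x) is the minimal polynomial of zeta_1618 over Q and has degree phi(1618) = 808. So Q(zeta_1618) is a degree-808 Galois extension with Galois group (Z/1618Z)^*. By CRT, (Z/1618Z)^* ≅ (Z/2Z)^* × (Z/809Z)^*. Each prime-power unit group is (Z/2Z)^* ≅ trivial group (order 1); (Z/809Z)^* ≅ Z/808Z. Hence Gal(Q(zeta_1618)/Q) ≅ Z/808Z.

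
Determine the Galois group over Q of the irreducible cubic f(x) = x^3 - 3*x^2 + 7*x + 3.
Gal(K/Q) = S_3 (symmetric group of order 6)

Compute the discriminant of x^3 + (-3)*x^2 + (7)*x + (3): Δ = -1984. Since Δ is not a rational square, the Galois group is not contained in A_3; it must be the full S_3 (irreducibility of the cubic rules out anything smaller).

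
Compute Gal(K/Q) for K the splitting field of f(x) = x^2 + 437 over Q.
Gal(K/Q) = Z/2Z (cyclic of order 2)

x^2 + 437 is irreducible over Q since -437 is not a rational square. The splitting field Q(sqrt(-437)) has degree 2 over Q, and its unique nontrivial automorphism is sqrt(-437) ↦ -sqrt(-437). Hence Gal(Q(sqrt(-437))/Q) = Z/2Z.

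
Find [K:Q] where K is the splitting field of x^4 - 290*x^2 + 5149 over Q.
[K:Q] = 4

f factors as (x^2 - 19)(x^2 - 271); the splitting field is K = Q(sqrt(19), sqrt(271)). Since 19, 271, and 5149 are all non-squares in Q, the three subfields Q(sqrt(19)), Q(sqrt(271)), Q(sqrt(5149)) are distinct degree-2 extensions, so [K:Q] = 4 (Klein four Galois group).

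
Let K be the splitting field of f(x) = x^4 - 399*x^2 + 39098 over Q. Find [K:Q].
[K:Q] = 4

f factors as (x^2 - 173)(x^2 - 226); the splitting field is K = Q(sqrt(173), sqrt(226)). Since 173, 226, and 39098 are all non-squares in Q, the three subfields Q(sqrt(173)), Q(sqrt(226)), Q(sqrt(39098)) are distinct degree-2 extensions, so [K:Q] = 4 (Klein four Galois group).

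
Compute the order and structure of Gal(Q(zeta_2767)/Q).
|Gal(Q(zeta_2767)/Q)| = phi(2767) = 2766; group ≅ (Z/2767Z)^* ≅ Z/2766Z

The n-th cyclotomic polynomial Φ_2767(x) is the minimal polynomial of zeta_2767 over Q and has degree phi(2767) = 2766. So Q(zeta_2767) is a degree-2766 Galois extension with Galois group (Z/2767Z)^*. (Z/2767Z)^* is cyclic since 2767 is an odd prime power (or 4). Hence Gal(Q(zeta_2767)/Q) ≅ Z/2766Z.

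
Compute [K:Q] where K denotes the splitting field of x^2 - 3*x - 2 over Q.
[K:Q] = 2

The discriminant of x^2 + (-3)*x + (-2) is b^2 - 4c = 9 - (-8) = 17. Since 17 is not a perfect square in Q, the polynomial is irreducible over Q. Its two roots generate a degree-2 extension, so [K:Q] = 2.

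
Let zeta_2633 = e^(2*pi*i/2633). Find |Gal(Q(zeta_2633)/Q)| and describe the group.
|Gal(Q(zeta_2633)/Q)| = phi(2633) = 2632; group ≅ (Z/2633Z)^* ≅ Z/2632Z

The n-th cyclotomic polynomial Φ_2633(x) is the minimal polynomial of zeta_2633 over Q and has degree phi(2633) = 2632. So Q(zeta_2633) is a degree-2632 Galois extension with Galois group (Z/2633Z)^*. (Z/2633Z)^* is cyclic since 2633 is an odd prime power (or 4). Hence Gal(Q(zeta_2633)/Q) ≅ Z/2632Z.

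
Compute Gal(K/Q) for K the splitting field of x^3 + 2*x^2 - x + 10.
Gal(K/Q) = S_3 (symmetric group of order 6)

Compute the discriminant of x^3 + (2)*x^2 + (-1)*x + (10): Δ = -3372. Since Δ is not a rational square, the Galois group is not contained in A_3; it must be the full S_3 (irreducibility of the cubic rules out anything smaller).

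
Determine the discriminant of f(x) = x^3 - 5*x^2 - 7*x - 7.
Δ = -6636

For x^3 + a x^2 + b x + c the discriminant is Δ = 18 a b c - 4 a^3 c + a^2 b^2 - 4 b^3 - 27 c^2.
Plug a = -5, b = -7, c = -7:
  18*(-5)*(-7)*(-7) - 4*(-5)^3*(-7) + (-5)^2*(-7)^2 - 4*(-7)^3 - 27*(-7)^2
  = -4410 + (-3500) + 1225 + (1372) + (-1323)
  = -6636.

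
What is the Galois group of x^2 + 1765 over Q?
Gal(K/Q) = Z/2Z (cyclic of order 2)

x^2 + 1765 is irreducible over Q since -1765 is not a rational square. The splitting field Q(sqrt(-1765)) has degree 2 over Q, and its unique nontrivial automorphism is sqrt(-1765) ↦ -sqrt(-1765). Hence Gal(Q(sqrt(-1765))/Q) = Z/2Z.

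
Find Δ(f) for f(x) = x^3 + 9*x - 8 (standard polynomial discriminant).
Δ = -4644

For a depressed cubic x^3 + p x + q the discriminant is Δ = -4 p^3 - 27 q^2 = -4*(9)^3 - 27*(-8)^2 = -2916 - 1728 = -4644.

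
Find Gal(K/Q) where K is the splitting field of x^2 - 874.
Gal(K/Q) = Z/2Z (cyclic of order 2)

x^2 - 874 is irreducible over Q since 874 is not a rational square. The splitting field Q(sqrt(874)) has degree 2 over Q, and its unique nontrivial automorphism is sqrt(874) ↦ -sqrt(874). Hence Gal(Q(sqrt(874))/Q) = Z/2Z.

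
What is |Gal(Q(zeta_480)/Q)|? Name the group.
|Gal(Q(zeta_480)/Q)| = phi(480) = 128; group ≅ (Z/480Z)^* ≅ Z/2Z × Z/2Z × Z/4Z × Z/8Z

The n-th cyclotomic polynomial Φ_480(x) is the minimal polynomial of zeta_480 over Q and has degree phi(480) = 128. So Q(zeta_480) is a degree-128 Galois extension with Galois group (Z/480Z)^*. By CRT, (Z/480Z)^* ≅ (Z/32Z)^* × (Z/3Z)^* × (Z/5Z)^*. Each prime-power unit group is (Z/32Z)^* ≅ Z/2Z × Z/8Z; (Z/3Z)^* ≅ Z/2Z; (Z/5Z)^* ≅ Z/4Z. Hence Gal(Q(zeta_480)/Q) ≅ Z/2Z × Z/2Z × Z/4Z × Z/8Z.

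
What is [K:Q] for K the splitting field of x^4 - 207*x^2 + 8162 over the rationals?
[K:Q] = 4

f factors as (x^2 - 53)(x^2 - 154); the splitting field is K = Q(sqrt(53), sqrt(154)). Since 53, 154, and 8162 are all non-squares in Q, the three subfields Q(sqrt(53)), Q(sqrt(154)), Q(sqrt(8162)) are distinct degree-2 extensions, so [K:Q] = 4 (Klein four Galois group).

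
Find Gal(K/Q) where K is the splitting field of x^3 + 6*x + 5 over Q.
Gal(K/Q) = S_3 (symmetric group of order 6)

Compute the discriminant of x^3 + (0)*x^2 + (6)*x + (5): Δ = -1539. Since Δ is not a rational square, the Galois group is not contained in A_3; it must be the full S_3 (irreducibility of the cubic rules out anything smaller).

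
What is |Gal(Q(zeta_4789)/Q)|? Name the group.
|Gal(Q(zeta_4789)/Q)| = phi(4789) = 4788; group ≅ (Z/4789Z)^* ≅ Z/4788Z

The n-th cyclotomic polynomial Φ_4789(x) is the minimal polynomial of zeta_4789 over Q and has degree phi(4789) = 4788. So Q(zeta_4789) is a degree-4788 Galois extension with Galois group (Z/4789Z)^*. (Z/4789Z)^* is cyclic since 4789 is an odd prime power (or 4). Hence Gal(Q(zeta_4789)/Q) ≅ Z/4788Z.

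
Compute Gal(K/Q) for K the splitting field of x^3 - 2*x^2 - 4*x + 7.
Gal(K/Q) = S_3 (symmetric group of order 6)

Compute the discriminant of x^3 + (-2)*x^2 + (-4)*x + (7): Δ = 229. Since Δ is not a rational square, the Galois group is not contained in A_3; it must be the full S_3 (irreducibility of the cubic rules out anything smaller).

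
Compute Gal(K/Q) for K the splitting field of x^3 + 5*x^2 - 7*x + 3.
Gal(K/Q) = S_3 (symmetric group of order 6)

Compute the discriminant of x^3 + (5)*x^2 + (-7)*x + (3): Δ = -1036. Since Δ is not a rational square, the Galois group is not contained in A_3; it must be the full S_3 (irreducibility of the cubic rules out anything smaller).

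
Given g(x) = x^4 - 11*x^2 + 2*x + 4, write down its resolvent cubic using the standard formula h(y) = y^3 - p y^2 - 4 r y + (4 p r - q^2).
h(y) = y^3 + 11*y^2 - 16*y - 180

Identify coefficients: p = -11, q = 2, r = 4.
Plug into h(y) = y^3 - p y^2 - 4 r y + (4 p r - q^2):
  h(y) = y^3 - (-11) y^2 - 4*(4) y + (4*(-11)*(4) - (2)^2)
       = y^3 + (11) y^2 + (-16) y + (-180).
Simplifying: h(y) = y^3 + 11*y^2 - 16*y - 180.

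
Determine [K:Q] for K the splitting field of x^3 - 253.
[K:Q] = 6

x^3 - 253 has one real root r = 253^(1/3) and two complex roots r*zeta_3, r*zeta_3^2 where zeta_3 = e^(2*pi*i/3). The splitting field is Q(r, zeta_3). [Q(r):Q] = 3 and [Q(zeta_3):Q] = 2 with gcd = 1, so [Q(r, zeta_3):Q] = 3 * 2 = 6.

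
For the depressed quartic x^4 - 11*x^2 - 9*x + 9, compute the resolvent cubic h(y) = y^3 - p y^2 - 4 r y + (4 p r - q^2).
h(y) = y^3 + 11*y^2 - 36*y - 477

Identify coefficients: p = -11, q = -9, r = 9.
Plug into h(y) = y^3 - p y^2 - 4 r y + (4 p r - q^2):
  h(y) = y^3 - (-11) y^2 - 4*(9) y + (4*(-11)*(9) - (-9)^2)
       = y^3 + (11) y^2 + (-36) y + (-477).
Simplifying: h(y) = y^3 + 11*y^2 - 36*y - 477.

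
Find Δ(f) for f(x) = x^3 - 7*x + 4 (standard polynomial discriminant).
Δ = 940

For a depressed cubic x^3 + p x + q the discriminant is Δ = -4 p^3 - 27 q^2 = -4*(-7)^3 - 27*(4)^2 = 1372 - 432 = 940.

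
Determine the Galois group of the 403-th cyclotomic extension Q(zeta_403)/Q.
|Gal(Q(zeta_403)/Q)| = phi(403) = 360; group ≅ (Z/403Z)^* ≅ Z/12Z × Z/30Z

The n-th cyclotomic polynomial Φ_403(x) is the minimal polynomial of zeta_403 over Q and has degree phi(403) = 360. So Q(zeta_403) is a degree-360 Galois extension with Galois group (Z/403Z)^*. By CRT, (Z/403Z)^* ≅ (Z/13Z)^* × (Z/31Z)^*. Each prime-power unit group is (Z/13Z)^* ≅ Z/12Z; (Z/31Z)^* ≅ Z/30Z. Hence Gal(Q(zeta_403)/Q) ≅ Z/12Z × Z/30Z.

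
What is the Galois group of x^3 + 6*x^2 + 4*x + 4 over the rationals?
Gal(K/Q) = S_3 (symmetric group of order 6)

Compute the discriminant of x^3 + (6)*x^2 + (4)*x + (4): Δ = -1840. Since Δ is not a rational square, the Galois group is not contained in A_3; it must be the full S_3 (irreducibility of the cubic rules out anything smaller).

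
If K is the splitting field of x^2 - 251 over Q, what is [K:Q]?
[K:Q] = 2

The polynomial x^2 - 251 is irreducible over Q since 251 is not a perfect square. Its splitting field is Q(sqrt(251)), which has degree 2 over Q.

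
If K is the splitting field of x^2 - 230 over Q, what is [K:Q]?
[K:Q] = 2

The polynomial x^2 - 230 is irreducible over Q since 230 is not a perfect square. Its splitting field is Q(sqrt(230)), which has degree 2 over Q.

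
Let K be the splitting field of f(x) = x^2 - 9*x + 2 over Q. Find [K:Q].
[K:Q] = 2

The discriminant of x^2 + (-9)*x + (2) is b^2 - 4c = 81 - (8) = 73. Since 73 is not a perfect square in Q, the polynomial is irreducible over Q. Its two roots generate a degree-2 extension, so [K:Q] = 2.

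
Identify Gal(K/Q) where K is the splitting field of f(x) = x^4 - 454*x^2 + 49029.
Gal(K/Q) = V_4 (Klein four-group, Z/2Z × Z/2Z)

f factors as (x^2 - 277)(x^2 - 177), so the splitting field is K = Q(sqrt(277), sqrt(177)). The elements 277, 177, 49029 are all non-squares in Q, so sqrt(277) and sqrt(177) generate independent quadratic extensions. Thus [K:Q] = 4 and Gal(K/Q) is generated by the two order-2 automorphisms sqrt(277) ↦ -sqrt(277) and sqrt(177) ↦ -sqrt(177), giving V_4.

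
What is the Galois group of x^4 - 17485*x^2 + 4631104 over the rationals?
Gal(K/Q) = Z/2Z (cyclic of order 2)

f factors as (x^2 - 17216)(x^2 - 269), so the splitting field is K = Q(sqrt(17216), sqrt(269)). The squarefree part of 17216 is 269 and the squarefree part of 269 is also 269, so sqrt(17216) and sqrt(269) are both rational multiples of sqrt(269). Hence Q(sqrt(17216)) = Q(sqrt(269)) = Q(sqrt(269)), and the splitting field collapses to a single degree-2 extension with Galois group Z/2Z.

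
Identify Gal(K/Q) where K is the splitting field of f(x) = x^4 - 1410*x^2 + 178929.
Gal(K/Q) = Z/2Z (cyclic of order 2)

f factors as (x^2 - 141)(x^2 - 1269), so the splitting field is K = Q(sqrt(141), sqrt(1269)). The squarefree part of 141 is 141 and the squarefree part of 1269 is also 141, so sqrt(141) and sqrt(1269) are both rational multiples of sqrt(141). Hence Q(sqrt(141)) = Q(sqrt(1269)) = Q(sqrt(141)), and the splitting field collapses to a single degree-2 extension with Galois group Z/2Z.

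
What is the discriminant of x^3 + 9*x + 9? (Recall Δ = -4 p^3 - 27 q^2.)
Δ = -5103

For a depressed cubic x^3 + p x + q the discriminant is Δ = -4 p^3 - 27 q^2 = -4*(9)^3 - 27*(9)^2 = -2916 - 2187 = -5103.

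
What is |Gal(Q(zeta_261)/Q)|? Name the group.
|Gal(Q(zeta_261)/Q)| = phi(261) = 168; group ≅ (Z/261Z)^* ≅ Z/6Z × Z/28Z

The n-th cyclotomic polynomial Φ_261(x) is the minimal polynomial of zeta_261 over Q and has degree phi(261) = 168. So Q(zeta_261) is a degree-168 Galois extension with Galois group (Z/261Z)^*. By CRT, (Z/261Z)^* ≅ (Z/9Z)^* × (Z/29Z)^*. Each prime-power unit group is (Z/9Z)^* ≅ Z/6Z; (Z/29Z)^* ≅ Z/28Z. Hence Gal(Q(zeta_261)/Q) ≅ Z/6Z × Z/28Z.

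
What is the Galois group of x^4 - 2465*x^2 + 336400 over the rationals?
Gal(K/Q) = Z/2Z (cyclic of order 2)

f factors as (x^2 - 2320)(x^2 - 145), so the splitting field is K = Q(sqrt(2320), sqrt(145)). The squarefree part of 2320 is 145 and the squarefree part of 145 is also 145, so sqrt(2320) and sqrt(145) are both rational multiples of sqrt(145). Hence Q(sqrt(2320)) = Q(sqrt(145)) = Q(sqrt(145)), and the splitting field collapses to a single degree-2 extension with Galois group Z/2Z.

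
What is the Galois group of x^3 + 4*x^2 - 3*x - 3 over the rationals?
Gal(K/Q) = S_3 (symmetric group of order 6)

Compute the discriminant of x^3 + (4)*x^2 + (-3)*x + (-3): Δ = 1425. Since Δ is not a rational square, the Galois group is not contained in A_3; it must be the full S_3 (irreducibility of the cubic rules out anything smaller).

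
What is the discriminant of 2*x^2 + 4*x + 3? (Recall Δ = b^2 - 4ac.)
Δ = -8

For a quadratic a x^2 + b x + c the discriminant is Δ = b^2 - 4ac = (4)^2 - 4*(2)*(3) = 16 - (24) = -8.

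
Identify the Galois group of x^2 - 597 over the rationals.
Gal(K/Q) = Z/2Z (cyclic of order 2)

x^2 - 597 is irreducible over Q since 597 is not a rational square. The splitting field Q(sqrt(597)) has degree 2 over Q, and its unique nontrivial automorphism is sqrt(597) ↦ -sqrt(597). Hence Gal(Q(sqrt(597))/Q) = Z/2Z.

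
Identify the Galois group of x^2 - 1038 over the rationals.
Gal(K/Q) = Z/2Z (cyclic of order 2)

x^2 - 1038 is irreducible over Q since 1038 is not a rational square. The splitting field Q(sqrt(1038)) has degree 2 over Q, and its unique nontrivial automorphism is sqrt(1038) ↦ -sqrt(1038). Hence Gal(Q(sqrt(1038))/Q) = Z/2Z.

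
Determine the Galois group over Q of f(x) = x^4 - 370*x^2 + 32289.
Gal(K/Q) = V_4 (Klein four-group, Z/2Z × Z/2Z)

f factors as (x^2 - 229)(x^2 - 141), so the splitting field is K = Q(sqrt(229), sqrt(141)). The elements 229, 141, 32289 are all non-squares in Q, so sqrt(229) and sqrt(141) generate independent quadratic extensions. Thus [K:Q] = 4 and Gal(K/Q) is generated by the two order-2 automorphisms sqrt(229) ↦ -sqrt(229) and sqrt(141) ↦ -sqrt(141), giving V_4.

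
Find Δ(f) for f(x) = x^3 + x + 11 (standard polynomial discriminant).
Δ = -3271

For a depressed cubic x^3 + p x + q the discriminant is Δ = -4 p^3 - 27 q^2 = -4*(1)^3 - 27*(11)^2 = -4 - 3267 = -3271.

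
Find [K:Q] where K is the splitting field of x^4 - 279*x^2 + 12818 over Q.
[K:Q] = 4

f factors as (x^2 - 58)(x^2 - 221); the splitting field is K = Q(sqrt(58), sqrt(221)). Since 58, 221, and 12818 are all non-squares in Q, the three subfields Q(sqrt(58)), Q(sqrt(221)), Q(sqrt(12818)) are distinct degree-2 extensions, so [K:Q] = 4 (Klein four Galois group).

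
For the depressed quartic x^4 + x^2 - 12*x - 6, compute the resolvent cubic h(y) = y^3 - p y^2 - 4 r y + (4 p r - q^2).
h(y) = y^3 - y^2 + 24*y - 168

Identify coefficients: p = 1, q = -12, r = -6.
Plug into h(y) = y^3 - p y^2 - 4 r y + (4 p r - q^2):
  h(y) = y^3 - (1) y^2 - 4*(-6) y + (4*(1)*(-6) - (-12)^2)
       = y^3 + (-1) y^2 + (24) y + (-168).
Simplifying: h(y) = y^3 - y^2 + 24*y - 168.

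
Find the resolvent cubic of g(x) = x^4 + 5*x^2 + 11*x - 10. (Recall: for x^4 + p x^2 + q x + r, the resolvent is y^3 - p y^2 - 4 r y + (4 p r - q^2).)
h(y) = y^3 - 5*y^2 + 40*y - 321

Identify coefficients: p = 5, q = 11, r = -10.
Plug into h(y) = y^3 - p y^2 - 4 r y + (4 p r - q^2):
  h(y) = y^3 - (5) y^2 - 4*(-10) y + (4*(5)*(-10) - (11)^2)
       = y^3 + (-5) y^2 + (40) y + (-321).
Simplifying: h(y) = y^3 - 5*y^2 + 40*y - 321.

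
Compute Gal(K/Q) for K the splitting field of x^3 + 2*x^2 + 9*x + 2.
Gal(K/Q) = S_3 (symmetric group of order 6)

Compute the discriminant of x^3 + (2)*x^2 + (9)*x + (2): Δ = -2116. Since Δ is not a rational square, the Galois group is not contained in A_3; it must be the full S_3 (irreducibility of the cubic rules out anything smaller).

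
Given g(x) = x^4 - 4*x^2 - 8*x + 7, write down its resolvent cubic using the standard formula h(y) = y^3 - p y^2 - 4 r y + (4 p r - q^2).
h(y) = y^3 + 4*y^2 - 28*y - 176

Identify coefficients: p = -4, q = -8, r = 7.
Plug into h(y) = y^3 - p y^2 - 4 r y + (4 p r - q^2):
  h(y) = y^3 - (-4) y^2 - 4*(7) y + (4*(-4)*(7) - (-8)^2)
       = y^3 + (4) y^2 + (-28) y + (-176).
Simplifying: h(y) = y^3 + 4*y^2 - 28*y - 176.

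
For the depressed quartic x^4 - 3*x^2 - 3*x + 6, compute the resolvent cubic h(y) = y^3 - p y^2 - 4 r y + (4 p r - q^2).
h(y) = y^3 + 3*y^2 - 24*y - 81

Identify coefficients: p = -3, q = -3, r = 6.
Plug into h(y) = y^3 - p y^2 - 4 r y + (4 p r - q^2):
  h(y) = y^3 - (-3) y^2 - 4*(6) y + (4*(-3)*(6) - (-3)^2)
       = y^3 + (3) y^2 + (-24) y + (-81).
Simplifying: h(y) = y^3 + 3*y^2 - 24*y - 81.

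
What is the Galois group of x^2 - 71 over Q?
Gal(K/Q) = Z/2Z (cyclic of order 2)

x^2 - 71 is irreducible over Q since 71 is not a rational square. The splitting field Q(sqrt(71)) has degree 2 over Q, and its unique nontrivial automorphism is sqrt(71) ↦ -sqrt(71). Hence Gal(Q(sqrt(71))/Q) = Z/2Z.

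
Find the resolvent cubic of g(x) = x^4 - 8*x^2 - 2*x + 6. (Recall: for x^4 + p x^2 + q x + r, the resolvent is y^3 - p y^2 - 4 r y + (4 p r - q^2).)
h(y) = y^3 + 8*y^2 - 24*y - 196

Identify coefficients: p = -8, q = -2, r = 6.
Plug into h(y) = y^3 - p y^2 - 4 r y + (4 p r - q^2):
  h(y) = y^3 - (-8) y^2 - 4*(6) y + (4*(-8)*(6) - (-2)^2)
       = y^3 + (8) y^2 + (-24) y + (-196).
Simplifying: h(y) = y^3 + 8*y^2 - 24*y - 196.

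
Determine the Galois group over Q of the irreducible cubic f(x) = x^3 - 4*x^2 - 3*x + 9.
Gal(K/Q) = S_3 (symmetric group of order 6)

Compute the discriminant of x^3 + (-4)*x^2 + (-3)*x + (9): Δ = 2313. Since Δ is not a rational square, the Galois group is not contained in A_3; it must be the full S_3 (irreducibility of the cubic rules out anything smaller).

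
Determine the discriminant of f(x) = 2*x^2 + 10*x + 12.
Δ = 4

For a quadratic a x^2 + b x + c the discriminant is Δ = b^2 - 4ac = (10)^2 - 4*(2)*(12) = 100 - (96) = 4.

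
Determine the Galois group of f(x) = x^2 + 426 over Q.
Gal(K/Q) = Z/2Z (cyclic of order 2)

x^2 + 426 is irreducible over Q since -426 is not a rational square. The splitting field Q(sqrt(-426)) has degree 2 over Q, and its unique nontrivial automorphism is sqrt(-426) ↦ -sqrt(-426). Hence Gal(Q(sqrt(-426))/Q) = Z/2Z.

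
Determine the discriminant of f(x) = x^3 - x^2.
Δ = 0

For x^3 + a x^2 + b x + c the discriminant is Δ = 18 a b c - 4 a^3 c + a^2 b^2 - 4 b^3 - 27 c^2.
Plug a = -1, b = 0, c = 0:
  18*(-1)*(0)*(0) - 4*(-1)^3*(0) + (-1)^2*(0)^2 - 4*(0)^3 - 27*(0)^2
  = 0 + (0) + 0 + (0) + (0)
  = 0.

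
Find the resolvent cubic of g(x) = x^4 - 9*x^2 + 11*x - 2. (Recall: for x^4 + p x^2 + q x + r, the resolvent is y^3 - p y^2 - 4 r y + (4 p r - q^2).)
h(y) = y^3 + 9*y^2 + 8*y - 49

Identify coefficients: p = -9, q = 11, r = -2.
Plug into h(y) = y^3 - p y^2 - 4 r y + (4 p r - q^2):
  h(y) = y^3 - (-9) y^2 - 4*(-2) y + (4*(-9)*(-2) - (11)^2)
       = y^3 + (9) y^2 + (8) y + (-49).
Simplifying: h(y) = y^3 + 9*y^2 + 8*y - 49.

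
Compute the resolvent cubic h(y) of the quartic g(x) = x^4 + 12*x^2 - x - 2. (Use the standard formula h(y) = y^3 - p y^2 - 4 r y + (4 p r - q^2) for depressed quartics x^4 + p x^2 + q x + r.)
h(y) = y^3 - 12*y^2 + 8*y - 97

Identify coefficients: p = 12, q = -1, r = -2.
Plug into h(y) = y^3 - p y^2 - 4 r y + (4 p r - q^2):
  h(y) = y^3 - (12) y^2 - 4*(-2) y + (4*(12)*(-2) - (-1)^2)
       = y^3 + (-12) y^2 + (8) y + (-97).
Simplifying: h(y) = y^3 - 12*y^2 + 8*y - 97.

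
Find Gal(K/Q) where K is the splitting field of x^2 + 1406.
Gal(K/Q) = Z/2Z (cyclic of order 2)

x^2 + 1406 is irreducible over Q since -1406 is not a rational square. The splitting field Q(sqrt(-1406)) has degree 2 over Q, and its unique nontrivial automorphism is sqrt(-1406) ↦ -sqrt(-1406). Hence Gal(Q(sqrt(-1406))/Q) = Z/2Z.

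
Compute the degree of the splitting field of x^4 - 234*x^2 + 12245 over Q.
[K:Q] = 4

f factors as (x^2 - 155)(x^2 - 79); the splitting field is K = Q(sqrt(155), sqrt(79)). Since 155, 79, and 12245 are all non-squares in Q, the three subfields Q(sqrt(155)), Q(sqrt(79)), Q(sqrt(12245)) are distinct degree-2 extensions, so [K:Q] = 4 (Klein four Galois group).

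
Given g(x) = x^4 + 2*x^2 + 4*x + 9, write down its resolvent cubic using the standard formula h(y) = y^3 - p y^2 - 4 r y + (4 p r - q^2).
h(y) = y^3 - 2*y^2 - 36*y + 56

Identify coefficients: p = 2, q = 4, r = 9.
Plug into h(y) = y^3 - p y^2 - 4 r y + (4 p r - q^2):
  h(y) = y^3 - (2) y^2 - 4*(9) y + (4*(2)*(9) - (4)^2)
       = y^3 + (-2) y^2 + (-36) y + (56).
Simplifying: h(y) = y^3 - 2*y^2 - 36*y + 56.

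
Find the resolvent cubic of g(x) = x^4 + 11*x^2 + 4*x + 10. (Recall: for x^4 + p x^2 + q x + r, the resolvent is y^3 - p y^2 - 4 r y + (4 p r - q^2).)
h(y) = y^3 - 11*y^2 - 40*y + 424

Identify coefficients: p = 11, q = 4, r = 10.
Plug into h(y) = y^3 - p y^2 - 4 r y + (4 p r - q^2):
  h(y) = y^3 - (11) y^2 - 4*(10) y + (4*(11)*(10) - (4)^2)
       = y^3 + (-11) y^2 + (-40) y + (424).
Simplifying: h(y) = y^3 - 11*y^2 - 40*y + 424.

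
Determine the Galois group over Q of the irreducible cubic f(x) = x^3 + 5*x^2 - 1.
Gal(K/Q) = S_3 (symmetric group of order 6)

Compute the discriminant of x^3 + (5)*x^2 + (0)*x + (-1): Δ = 473. Since Δ is not a rational square, the Galois group is not contained in A_3; it must be the full S_3 (irreducibility of the cubic rules out anything smaller).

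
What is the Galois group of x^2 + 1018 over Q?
Gal(K/Q) = Z/2Z (cyclic of order 2)

x^2 + 1018 is irreducible over Q since -1018 is not a rational square. The splitting field Q(sqrt(-1018)) has degree 2 over Q, and its unique nontrivial automorphism is sqrt(-1018) ↦ -sqrt(-1018). Hence Gal(Q(sqrt(-1018))/Q) = Z/2Z.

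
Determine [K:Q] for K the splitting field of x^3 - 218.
[K:Q] = 6

x^3 - 218 has one real root r = 218^(1/3) and two complex roots r*zeta_3, r*zeta_3^2 where zeta_3 = e^(2*pi*i/3). The splitting field is Q(r, zeta_3). [Q(r):Q] = 3 and [Q(zeta_3):Q] = 2 with gcd = 1, so [Q(r, zeta_3):Q] = 3 * 2 = 6.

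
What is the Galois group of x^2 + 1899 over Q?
Gal(K/Q) = Z/2Z (cyclic of order 2)

x^2 + 1899 is irreducible over Q since -1899 is not a rational square. The splitting field Q(sqrt(-1899)) has degree 2 over Q, and its unique nontrivial automorphism is sqrt(-1899) ↦ -sqrt(-1899). Hence Gal(Q(sqrt(-1899))/Q) = Z/2Z.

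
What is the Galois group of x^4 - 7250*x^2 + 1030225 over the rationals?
Gal(K/Q) = Z/2Z (cyclic of order 2)

f factors as (x^2 - 145)(x^2 - 7105), so the splitting field is K = Q(sqrt(145), sqrt(7105)). The squarefree part of 145 is 145 and the squarefree part of 7105 is also 145, so sqrt(145) and sqrt(7105) are both rational multiples of sqrt(145). Hence Q(sqrt(145)) = Q(sqrt(7105)) = Q(sqrt(145)), and the splitting field collapses to a single degree-2 extension with Galois group Z/2Z.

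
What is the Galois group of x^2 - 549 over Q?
Gal(K/Q) = Z/2Z (cyclic of order 2)

x^2 - 549 is irreducible over Q since 549 is not a rational square. The splitting field Q(sqrt(549)) has degree 2 over Q, and its unique nontrivial automorphism is sqrt(549) ↦ -sqrt(549). Hence Gal(Q(sqrt(549))/Q) = Z/2Z.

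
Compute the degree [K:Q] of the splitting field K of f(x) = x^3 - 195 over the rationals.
[K:Q] = 6

x^3 - 195 has one real root r = 195^(1/3) and two complex roots r*zeta_3, r*zeta_3^2 where zeta_3 = e^(2*pi*i/3). The splitting field is Q(r, zeta_3). [Q(r):Q] = 3 and [Q(zeta_3):Q] = 2 with gcd = 1, so [Q(r, zeta_3):Q] = 3 * 2 = 6.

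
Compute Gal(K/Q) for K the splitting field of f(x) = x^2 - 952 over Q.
Gal(K/Q) = Z/2Z (cyclic of order 2)

x^2 - 952 is irreducible over Q since 952 is not a rational square. The splitting field Q(sqrt(952)) has degree 2 over Q, and its unique nontrivial automorphism is sqrt(952) ↦ -sqrt(952). Hence Gal(Q(sqrt(952))/Q) = Z/2Z.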